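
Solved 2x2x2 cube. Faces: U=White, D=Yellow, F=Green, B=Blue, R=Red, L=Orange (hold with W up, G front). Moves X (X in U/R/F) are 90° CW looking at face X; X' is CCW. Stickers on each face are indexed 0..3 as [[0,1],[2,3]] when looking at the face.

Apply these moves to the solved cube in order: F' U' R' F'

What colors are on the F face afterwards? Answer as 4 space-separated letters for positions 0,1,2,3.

After move 1 (F'): F=GGGG U=WWRR R=YRYR D=OOYY L=OWOW
After move 2 (U'): U=WRWR F=OWGG R=GGYR B=YRBB L=BBOW
After move 3 (R'): R=GRGY U=WBWY F=ORGR D=OWYG B=YROB
After move 4 (F'): F=RROG U=WBGG R=WROY D=BWYG L=BYOW
Query: F face = RROG

Answer: R R O G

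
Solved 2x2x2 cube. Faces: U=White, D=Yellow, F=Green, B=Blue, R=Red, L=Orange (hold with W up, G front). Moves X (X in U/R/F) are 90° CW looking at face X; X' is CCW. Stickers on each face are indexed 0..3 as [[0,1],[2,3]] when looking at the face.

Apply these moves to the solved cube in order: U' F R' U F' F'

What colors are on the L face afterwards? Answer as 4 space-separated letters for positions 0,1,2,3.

Answer: G W O Y

Derivation:
After move 1 (U'): U=WWWW F=OOGG R=GGRR B=RRBB L=BBOO
After move 2 (F): F=GOGO U=WWOB R=WGWR D=RGYY L=BYOY
After move 3 (R'): R=GRWW U=WBOR F=GWGB D=ROYO B=YRGB
After move 4 (U): U=OWRB F=GRGB R=YRWW B=BYGB L=GWOY
After move 5 (F'): F=RBGG U=OWYW R=ORRW D=WYYO L=GBOR
After move 6 (F'): F=BGRG U=OWOR R=YRWW D=BRYO L=GWOY
Query: L face = GWOY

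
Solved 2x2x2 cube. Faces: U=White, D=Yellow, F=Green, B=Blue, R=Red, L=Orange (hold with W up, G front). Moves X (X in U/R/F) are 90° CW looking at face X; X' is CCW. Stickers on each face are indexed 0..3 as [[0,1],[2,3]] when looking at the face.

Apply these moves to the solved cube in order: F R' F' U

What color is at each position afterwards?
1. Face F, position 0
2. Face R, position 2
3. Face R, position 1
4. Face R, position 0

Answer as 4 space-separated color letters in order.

Answer: G R B Y

Derivation:
After move 1 (F): F=GGGG U=WWOO R=WRWR D=RRYY L=OYOY
After move 2 (R'): R=RRWW U=WBOB F=GWGO D=RGYG B=YBRB
After move 3 (F'): F=WOGG U=WBRW R=GRRW D=YYYG L=OBOO
After move 4 (U): U=RWWB F=GRGG R=YBRW B=OBRB L=WOOO
Query 1: F[0] = G
Query 2: R[2] = R
Query 3: R[1] = B
Query 4: R[0] = Y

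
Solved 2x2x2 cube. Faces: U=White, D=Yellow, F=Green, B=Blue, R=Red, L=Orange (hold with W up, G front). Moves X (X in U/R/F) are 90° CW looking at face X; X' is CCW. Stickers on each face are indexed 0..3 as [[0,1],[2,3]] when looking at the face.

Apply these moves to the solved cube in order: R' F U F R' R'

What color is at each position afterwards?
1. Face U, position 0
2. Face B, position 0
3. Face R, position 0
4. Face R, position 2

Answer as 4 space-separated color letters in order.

Answer: O R R B

Derivation:
After move 1 (R'): R=RRRR U=WBWB F=GWGW D=YGYG B=YBYB
After move 2 (F): F=GGWW U=WBOO R=WRBR D=RRYG L=OYOG
After move 3 (U): U=OWOB F=WRWW R=YBBR B=OYYB L=GGOG
After move 4 (F): F=WWWR U=OWGG R=OBBR D=BYYG L=GROR
After move 5 (R'): R=BROB U=OYGO F=WWWG D=BWYR B=GYYB
After move 6 (R'): R=RBBO U=OYGG F=WYWO D=BWYG B=RYWB
Query 1: U[0] = O
Query 2: B[0] = R
Query 3: R[0] = R
Query 4: R[2] = B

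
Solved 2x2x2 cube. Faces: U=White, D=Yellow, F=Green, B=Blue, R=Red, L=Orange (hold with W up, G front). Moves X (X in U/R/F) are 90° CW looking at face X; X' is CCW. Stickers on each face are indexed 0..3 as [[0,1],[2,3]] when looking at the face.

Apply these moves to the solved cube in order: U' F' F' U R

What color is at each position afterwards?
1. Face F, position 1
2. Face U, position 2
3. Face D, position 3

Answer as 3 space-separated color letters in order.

After move 1 (U'): U=WWWW F=OOGG R=GGRR B=RRBB L=BBOO
After move 2 (F'): F=OGOG U=WWGR R=YGYR D=BOYY L=BWOW
After move 3 (F'): F=GGOO U=WWYY R=OGBR D=WWYY L=BROG
After move 4 (U): U=YWYW F=OGOO R=RRBR B=BRBB L=GGOG
After move 5 (R): R=BRRR U=YGYO F=OWOY D=WBYB B=WRWB
Query 1: F[1] = W
Query 2: U[2] = Y
Query 3: D[3] = B

Answer: W Y B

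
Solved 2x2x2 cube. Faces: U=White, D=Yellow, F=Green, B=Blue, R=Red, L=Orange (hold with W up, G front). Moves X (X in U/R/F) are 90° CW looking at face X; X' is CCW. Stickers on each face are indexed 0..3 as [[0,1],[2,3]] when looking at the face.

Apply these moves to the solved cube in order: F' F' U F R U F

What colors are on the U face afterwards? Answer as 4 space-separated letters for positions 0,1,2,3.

After move 1 (F'): F=GGGG U=WWRR R=YRYR D=OOYY L=OWOW
After move 2 (F'): F=GGGG U=WWYY R=OROR D=WWYY L=OROR
After move 3 (U): U=YWYW F=ORGG R=BBOR B=ORBB L=GGOR
After move 4 (F): F=GOGR U=YWRG R=YBWR D=OBYY L=GWOW
After move 5 (R): R=WYRB U=YORR F=GBGY D=OBYO B=GRWB
After move 6 (U): U=RYRO F=WYGY R=GRRB B=GWWB L=GBOW
After move 7 (F): F=GWYY U=RYWB R=RROB D=RGYO L=GOOB
Query: U face = RYWB

Answer: R Y W B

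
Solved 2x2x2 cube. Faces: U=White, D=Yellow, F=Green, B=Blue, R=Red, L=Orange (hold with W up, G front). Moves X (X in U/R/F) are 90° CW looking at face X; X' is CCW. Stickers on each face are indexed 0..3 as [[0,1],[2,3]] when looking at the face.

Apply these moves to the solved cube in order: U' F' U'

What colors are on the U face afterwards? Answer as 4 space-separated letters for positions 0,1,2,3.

After move 1 (U'): U=WWWW F=OOGG R=GGRR B=RRBB L=BBOO
After move 2 (F'): F=OGOG U=WWGR R=YGYR D=BOYY L=BWOW
After move 3 (U'): U=WRWG F=BWOG R=OGYR B=YGBB L=RROW
Query: U face = WRWG

Answer: W R W G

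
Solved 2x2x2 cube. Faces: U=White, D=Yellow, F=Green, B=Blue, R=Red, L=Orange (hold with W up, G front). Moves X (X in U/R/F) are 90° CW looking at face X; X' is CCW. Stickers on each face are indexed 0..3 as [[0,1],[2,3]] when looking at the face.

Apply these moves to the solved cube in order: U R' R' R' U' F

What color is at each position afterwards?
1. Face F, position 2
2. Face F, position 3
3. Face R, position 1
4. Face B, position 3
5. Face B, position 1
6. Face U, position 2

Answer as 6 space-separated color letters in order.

Answer: Y G Y B B O

Derivation:
After move 1 (U): U=WWWW F=RRGG R=BBRR B=OOBB L=GGOO
After move 2 (R'): R=BRBR U=WBWO F=RWGW D=YRYG B=YOYB
After move 3 (R'): R=RRBB U=WYWY F=RBGO D=YWYW B=GORB
After move 4 (R'): R=RBRB U=WRWG F=RYGY D=YBYO B=WOWB
After move 5 (U'): U=RGWW F=GGGY R=RYRB B=RBWB L=WOOO
After move 6 (F): F=GGYG U=RGOO R=WYWB D=RRYO L=WYOB
Query 1: F[2] = Y
Query 2: F[3] = G
Query 3: R[1] = Y
Query 4: B[3] = B
Query 5: B[1] = B
Query 6: U[2] = O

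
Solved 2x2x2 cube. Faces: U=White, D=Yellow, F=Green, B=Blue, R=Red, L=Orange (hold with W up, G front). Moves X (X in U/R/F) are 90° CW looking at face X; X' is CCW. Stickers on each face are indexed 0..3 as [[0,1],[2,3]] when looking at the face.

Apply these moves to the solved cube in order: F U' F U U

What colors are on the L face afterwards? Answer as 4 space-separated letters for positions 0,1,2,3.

After move 1 (F): F=GGGG U=WWOO R=WRWR D=RRYY L=OYOY
After move 2 (U'): U=WOWO F=OYGG R=GGWR B=WRBB L=BBOY
After move 3 (F): F=GOGY U=WOYB R=WGOR D=WGYY L=BROR
After move 4 (U): U=YWBO F=WGGY R=WROR B=BRBB L=GOOR
After move 5 (U): U=BYOW F=WRGY R=BROR B=GOBB L=WGOR
Query: L face = WGOR

Answer: W G O R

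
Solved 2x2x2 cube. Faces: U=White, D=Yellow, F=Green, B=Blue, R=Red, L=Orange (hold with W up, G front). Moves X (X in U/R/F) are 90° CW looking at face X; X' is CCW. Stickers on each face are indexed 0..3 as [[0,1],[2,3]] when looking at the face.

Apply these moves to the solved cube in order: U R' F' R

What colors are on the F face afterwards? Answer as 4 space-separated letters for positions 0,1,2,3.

Answer: W O R G

Derivation:
After move 1 (U): U=WWWW F=RRGG R=BBRR B=OOBB L=GGOO
After move 2 (R'): R=BRBR U=WBWO F=RWGW D=YRYG B=YOYB
After move 3 (F'): F=WWRG U=WBBB R=RRYR D=GOYG L=GOOW
After move 4 (R): R=YRRR U=WWBG F=WORG D=GYYY B=BOBB
Query: F face = WORG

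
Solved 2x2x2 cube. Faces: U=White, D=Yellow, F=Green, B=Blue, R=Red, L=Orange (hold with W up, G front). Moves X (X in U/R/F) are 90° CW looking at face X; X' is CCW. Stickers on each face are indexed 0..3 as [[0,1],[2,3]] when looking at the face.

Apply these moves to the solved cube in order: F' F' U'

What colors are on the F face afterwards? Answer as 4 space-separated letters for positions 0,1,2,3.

Answer: O R G G

Derivation:
After move 1 (F'): F=GGGG U=WWRR R=YRYR D=OOYY L=OWOW
After move 2 (F'): F=GGGG U=WWYY R=OROR D=WWYY L=OROR
After move 3 (U'): U=WYWY F=ORGG R=GGOR B=ORBB L=BBOR
Query: F face = ORGG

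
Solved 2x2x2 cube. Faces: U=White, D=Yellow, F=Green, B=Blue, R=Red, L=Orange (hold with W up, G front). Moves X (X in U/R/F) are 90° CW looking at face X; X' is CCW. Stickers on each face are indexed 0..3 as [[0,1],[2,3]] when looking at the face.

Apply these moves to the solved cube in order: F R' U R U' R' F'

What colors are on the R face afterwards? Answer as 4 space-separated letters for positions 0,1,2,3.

Answer: W B R W

Derivation:
After move 1 (F): F=GGGG U=WWOO R=WRWR D=RRYY L=OYOY
After move 2 (R'): R=RRWW U=WBOB F=GWGO D=RGYG B=YBRB
After move 3 (U): U=OWBB F=RRGO R=YBWW B=OYRB L=GWOY
After move 4 (R): R=WYWB U=ORBO F=RGGG D=RRYO B=BYWB
After move 5 (U'): U=ROOB F=GWGG R=RGWB B=WYWB L=BYOY
After move 6 (R'): R=GBRW U=RWOW F=GOGB D=RWYG B=OYRB
After move 7 (F'): F=OBGG U=RWGR R=WBRW D=YYYG L=BWOO
Query: R face = WBRW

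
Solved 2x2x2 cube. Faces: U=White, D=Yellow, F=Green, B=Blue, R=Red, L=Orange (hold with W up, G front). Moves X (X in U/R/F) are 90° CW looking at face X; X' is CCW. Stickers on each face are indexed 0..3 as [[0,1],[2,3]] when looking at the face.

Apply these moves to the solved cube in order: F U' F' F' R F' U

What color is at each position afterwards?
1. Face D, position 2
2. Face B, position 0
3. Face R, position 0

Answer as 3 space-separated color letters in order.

Answer: Y B R

Derivation:
After move 1 (F): F=GGGG U=WWOO R=WRWR D=RRYY L=OYOY
After move 2 (U'): U=WOWO F=OYGG R=GGWR B=WRBB L=BBOY
After move 3 (F'): F=YGOG U=WOGW R=RGRR D=BYYY L=BOOW
After move 4 (F'): F=GGYO U=WORR R=YGBR D=OWYY L=BWOG
After move 5 (R): R=BYRG U=WGRO F=GWYY D=OBYW B=RROB
After move 6 (F'): F=WYGY U=WGBR R=BYOG D=WGYW L=BOOR
After move 7 (U): U=BWRG F=BYGY R=RROG B=BOOB L=WYOR
Query 1: D[2] = Y
Query 2: B[0] = B
Query 3: R[0] = R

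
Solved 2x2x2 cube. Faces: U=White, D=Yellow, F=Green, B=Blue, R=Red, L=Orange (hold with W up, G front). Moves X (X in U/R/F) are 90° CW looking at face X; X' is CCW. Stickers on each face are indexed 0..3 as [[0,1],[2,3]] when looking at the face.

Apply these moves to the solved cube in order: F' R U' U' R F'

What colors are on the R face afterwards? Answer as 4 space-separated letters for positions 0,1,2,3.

After move 1 (F'): F=GGGG U=WWRR R=YRYR D=OOYY L=OWOW
After move 2 (R): R=YYRR U=WGRG F=GOGY D=OBYB B=RBWB
After move 3 (U'): U=GGWR F=OWGY R=GORR B=YYWB L=RBOW
After move 4 (U'): U=GRGW F=RBGY R=OWRR B=GOWB L=YYOW
After move 5 (R): R=RORW U=GBGY F=RBGB D=OWYG B=WORB
After move 6 (F'): F=BBRG U=GBRR R=WOOW D=YWYG L=YYOG
Query: R face = WOOW

Answer: W O O W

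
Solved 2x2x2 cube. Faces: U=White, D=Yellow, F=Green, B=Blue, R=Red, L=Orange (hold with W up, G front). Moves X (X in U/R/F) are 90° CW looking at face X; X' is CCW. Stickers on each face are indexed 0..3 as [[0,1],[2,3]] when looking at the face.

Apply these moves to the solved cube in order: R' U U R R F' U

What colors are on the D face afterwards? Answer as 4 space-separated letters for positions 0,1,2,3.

Answer: R O Y W

Derivation:
After move 1 (R'): R=RRRR U=WBWB F=GWGW D=YGYG B=YBYB
After move 2 (U): U=WWBB F=RRGW R=YBRR B=OOYB L=GWOO
After move 3 (U): U=BWBW F=YBGW R=OORR B=GWYB L=RROO
After move 4 (R): R=RORO U=BBBW F=YGGG D=YYYG B=WWWB
After move 5 (R): R=RROO U=BGBG F=YYGG D=YWYW B=WWBB
After move 6 (F'): F=YGYG U=BGRO R=WRYO D=ROYW L=RGOB
After move 7 (U): U=RBOG F=WRYG R=WWYO B=RGBB L=YGOB
Query: D face = ROYW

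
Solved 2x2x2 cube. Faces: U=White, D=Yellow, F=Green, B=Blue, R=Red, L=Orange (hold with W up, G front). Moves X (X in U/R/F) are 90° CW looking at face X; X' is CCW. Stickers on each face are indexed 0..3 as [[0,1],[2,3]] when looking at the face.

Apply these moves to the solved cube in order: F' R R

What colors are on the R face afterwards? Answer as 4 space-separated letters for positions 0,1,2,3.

Answer: R Y R Y

Derivation:
After move 1 (F'): F=GGGG U=WWRR R=YRYR D=OOYY L=OWOW
After move 2 (R): R=YYRR U=WGRG F=GOGY D=OBYB B=RBWB
After move 3 (R): R=RYRY U=WORY F=GBGB D=OWYR B=GBGB
Query: R face = RYRY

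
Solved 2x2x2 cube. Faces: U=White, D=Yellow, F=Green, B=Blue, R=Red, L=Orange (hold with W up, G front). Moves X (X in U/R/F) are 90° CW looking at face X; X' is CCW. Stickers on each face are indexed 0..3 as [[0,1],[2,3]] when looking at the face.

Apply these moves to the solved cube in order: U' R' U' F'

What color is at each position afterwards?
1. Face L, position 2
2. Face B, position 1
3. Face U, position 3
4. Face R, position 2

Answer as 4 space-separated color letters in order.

After move 1 (U'): U=WWWW F=OOGG R=GGRR B=RRBB L=BBOO
After move 2 (R'): R=GRGR U=WBWR F=OWGW D=YOYG B=YRYB
After move 3 (U'): U=BRWW F=BBGW R=OWGR B=GRYB L=YROO
After move 4 (F'): F=BWBG U=BROG R=OWYR D=ROYG L=YWOW
Query 1: L[2] = O
Query 2: B[1] = R
Query 3: U[3] = G
Query 4: R[2] = Y

Answer: O R G Y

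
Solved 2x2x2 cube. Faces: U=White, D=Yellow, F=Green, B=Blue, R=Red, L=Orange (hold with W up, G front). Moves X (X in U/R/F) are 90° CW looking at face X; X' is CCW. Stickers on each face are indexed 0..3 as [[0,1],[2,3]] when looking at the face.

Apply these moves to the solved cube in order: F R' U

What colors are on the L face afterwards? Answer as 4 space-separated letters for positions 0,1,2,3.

Answer: G W O Y

Derivation:
After move 1 (F): F=GGGG U=WWOO R=WRWR D=RRYY L=OYOY
After move 2 (R'): R=RRWW U=WBOB F=GWGO D=RGYG B=YBRB
After move 3 (U): U=OWBB F=RRGO R=YBWW B=OYRB L=GWOY
Query: L face = GWOY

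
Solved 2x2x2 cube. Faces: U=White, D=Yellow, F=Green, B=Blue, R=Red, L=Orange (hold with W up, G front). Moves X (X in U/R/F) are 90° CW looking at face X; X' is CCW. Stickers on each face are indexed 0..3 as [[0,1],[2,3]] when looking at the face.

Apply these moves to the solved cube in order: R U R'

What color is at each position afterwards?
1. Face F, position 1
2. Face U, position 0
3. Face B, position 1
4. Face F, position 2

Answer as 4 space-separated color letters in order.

After move 1 (R): R=RRRR U=WGWG F=GYGY D=YBYB B=WBWB
After move 2 (U): U=WWGG F=RRGY R=WBRR B=OOWB L=GYOO
After move 3 (R'): R=BRWR U=WWGO F=RWGG D=YRYY B=BOBB
Query 1: F[1] = W
Query 2: U[0] = W
Query 3: B[1] = O
Query 4: F[2] = G

Answer: W W O G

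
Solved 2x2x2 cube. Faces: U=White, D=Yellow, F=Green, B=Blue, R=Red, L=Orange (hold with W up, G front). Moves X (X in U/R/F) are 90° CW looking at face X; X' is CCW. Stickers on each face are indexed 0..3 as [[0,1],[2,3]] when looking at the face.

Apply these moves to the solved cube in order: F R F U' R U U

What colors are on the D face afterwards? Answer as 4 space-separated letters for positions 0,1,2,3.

After move 1 (F): F=GGGG U=WWOO R=WRWR D=RRYY L=OYOY
After move 2 (R): R=WWRR U=WGOG F=GRGY D=RBYB B=OBWB
After move 3 (F): F=GGYR U=WGYY R=OWGR D=RWYB L=OROB
After move 4 (U'): U=GYWY F=ORYR R=GGGR B=OWWB L=OBOB
After move 5 (R): R=GGRG U=GRWR F=OWYB D=RWYO B=YWYB
After move 6 (U): U=WGRR F=GGYB R=YWRG B=OBYB L=OWOB
After move 7 (U): U=RWRG F=YWYB R=OBRG B=OWYB L=GGOB
Query: D face = RWYO

Answer: R W Y O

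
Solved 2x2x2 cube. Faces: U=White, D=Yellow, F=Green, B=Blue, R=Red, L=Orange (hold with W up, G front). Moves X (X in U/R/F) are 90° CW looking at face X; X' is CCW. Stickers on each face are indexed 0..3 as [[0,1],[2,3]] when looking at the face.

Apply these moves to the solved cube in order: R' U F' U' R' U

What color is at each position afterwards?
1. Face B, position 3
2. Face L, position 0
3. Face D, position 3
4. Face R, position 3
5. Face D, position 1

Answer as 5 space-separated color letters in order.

Answer: B G G Y B

Derivation:
After move 1 (R'): R=RRRR U=WBWB F=GWGW D=YGYG B=YBYB
After move 2 (U): U=WWBB F=RRGW R=YBRR B=OOYB L=GWOO
After move 3 (F'): F=RWRG U=WWYR R=GBYR D=WOYG L=GBOB
After move 4 (U'): U=WRWY F=GBRG R=RWYR B=GBYB L=OOOB
After move 5 (R'): R=WRRY U=WYWG F=GRRY D=WBYG B=GBOB
After move 6 (U): U=WWGY F=WRRY R=GBRY B=OOOB L=GROB
Query 1: B[3] = B
Query 2: L[0] = G
Query 3: D[3] = G
Query 4: R[3] = Y
Query 5: D[1] = B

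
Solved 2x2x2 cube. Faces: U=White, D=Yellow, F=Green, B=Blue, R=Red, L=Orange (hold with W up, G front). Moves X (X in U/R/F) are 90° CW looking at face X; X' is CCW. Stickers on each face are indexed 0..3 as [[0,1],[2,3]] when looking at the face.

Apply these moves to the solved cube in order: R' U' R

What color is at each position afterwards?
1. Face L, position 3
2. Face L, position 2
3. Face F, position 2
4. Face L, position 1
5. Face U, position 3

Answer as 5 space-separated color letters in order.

After move 1 (R'): R=RRRR U=WBWB F=GWGW D=YGYG B=YBYB
After move 2 (U'): U=BBWW F=OOGW R=GWRR B=RRYB L=YBOO
After move 3 (R): R=RGRW U=BOWW F=OGGG D=YYYR B=WRBB
Query 1: L[3] = O
Query 2: L[2] = O
Query 3: F[2] = G
Query 4: L[1] = B
Query 5: U[3] = W

Answer: O O G B W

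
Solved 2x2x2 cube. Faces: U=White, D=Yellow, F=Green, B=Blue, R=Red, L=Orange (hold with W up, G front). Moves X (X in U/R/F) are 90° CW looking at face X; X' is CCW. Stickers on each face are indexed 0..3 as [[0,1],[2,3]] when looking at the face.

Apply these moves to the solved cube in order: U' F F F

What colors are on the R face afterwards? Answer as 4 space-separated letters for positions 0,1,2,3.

After move 1 (U'): U=WWWW F=OOGG R=GGRR B=RRBB L=BBOO
After move 2 (F): F=GOGO U=WWOB R=WGWR D=RGYY L=BYOY
After move 3 (F): F=GGOO U=WWYY R=OGBR D=WWYY L=BROG
After move 4 (F): F=OGOG U=WWGR R=YGYR D=BOYY L=BWOW
Query: R face = YGYR

Answer: Y G Y R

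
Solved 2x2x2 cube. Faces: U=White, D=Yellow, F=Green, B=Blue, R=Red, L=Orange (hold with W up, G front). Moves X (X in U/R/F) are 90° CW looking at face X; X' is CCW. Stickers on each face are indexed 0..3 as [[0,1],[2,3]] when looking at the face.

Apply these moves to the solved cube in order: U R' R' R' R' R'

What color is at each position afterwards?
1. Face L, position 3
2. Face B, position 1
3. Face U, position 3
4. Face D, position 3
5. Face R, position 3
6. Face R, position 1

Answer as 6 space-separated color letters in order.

After move 1 (U): U=WWWW F=RRGG R=BBRR B=OOBB L=GGOO
After move 2 (R'): R=BRBR U=WBWO F=RWGW D=YRYG B=YOYB
After move 3 (R'): R=RRBB U=WYWY F=RBGO D=YWYW B=GORB
After move 4 (R'): R=RBRB U=WRWG F=RYGY D=YBYO B=WOWB
After move 5 (R'): R=BBRR U=WWWW F=RRGG D=YYYY B=OOBB
After move 6 (R'): R=BRBR U=WBWO F=RWGW D=YRYG B=YOYB
Query 1: L[3] = O
Query 2: B[1] = O
Query 3: U[3] = O
Query 4: D[3] = G
Query 5: R[3] = R
Query 6: R[1] = R

Answer: O O O G R R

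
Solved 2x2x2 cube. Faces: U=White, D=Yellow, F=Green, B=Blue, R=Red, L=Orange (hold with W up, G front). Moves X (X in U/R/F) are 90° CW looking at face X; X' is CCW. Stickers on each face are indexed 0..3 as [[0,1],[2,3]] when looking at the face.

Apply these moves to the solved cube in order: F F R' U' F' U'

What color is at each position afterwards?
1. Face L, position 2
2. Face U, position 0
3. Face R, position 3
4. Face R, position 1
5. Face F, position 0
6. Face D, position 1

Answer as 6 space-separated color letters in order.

After move 1 (F): F=GGGG U=WWOO R=WRWR D=RRYY L=OYOY
After move 2 (F): F=GGGG U=WWYY R=OROR D=WWYY L=OROR
After move 3 (R'): R=RROO U=WBYB F=GWGY D=WGYG B=YBWB
After move 4 (U'): U=BBWY F=ORGY R=GWOO B=RRWB L=YBOR
After move 5 (F'): F=RYOG U=BBGO R=GWWO D=BRYG L=YYOW
After move 6 (U'): U=BOBG F=YYOG R=RYWO B=GWWB L=RROW
Query 1: L[2] = O
Query 2: U[0] = B
Query 3: R[3] = O
Query 4: R[1] = Y
Query 5: F[0] = Y
Query 6: D[1] = R

Answer: O B O Y Y R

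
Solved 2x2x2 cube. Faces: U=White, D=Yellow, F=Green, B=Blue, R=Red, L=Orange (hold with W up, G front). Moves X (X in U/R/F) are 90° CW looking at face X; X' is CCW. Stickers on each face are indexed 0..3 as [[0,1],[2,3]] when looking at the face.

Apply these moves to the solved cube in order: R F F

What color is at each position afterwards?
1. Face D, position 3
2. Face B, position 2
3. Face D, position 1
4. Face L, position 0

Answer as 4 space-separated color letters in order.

After move 1 (R): R=RRRR U=WGWG F=GYGY D=YBYB B=WBWB
After move 2 (F): F=GGYY U=WGOO R=WRGR D=RRYB L=OYOB
After move 3 (F): F=YGYG U=WGBY R=OROR D=GWYB L=OROR
Query 1: D[3] = B
Query 2: B[2] = W
Query 3: D[1] = W
Query 4: L[0] = O

Answer: B W W O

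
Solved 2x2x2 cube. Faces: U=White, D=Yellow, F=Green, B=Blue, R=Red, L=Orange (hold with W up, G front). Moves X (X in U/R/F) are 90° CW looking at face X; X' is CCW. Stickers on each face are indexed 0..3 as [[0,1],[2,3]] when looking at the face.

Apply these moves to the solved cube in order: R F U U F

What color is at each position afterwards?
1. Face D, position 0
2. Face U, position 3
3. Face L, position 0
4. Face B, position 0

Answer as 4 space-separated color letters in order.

After move 1 (R): R=RRRR U=WGWG F=GYGY D=YBYB B=WBWB
After move 2 (F): F=GGYY U=WGOO R=WRGR D=RRYB L=OYOB
After move 3 (U): U=OWOG F=WRYY R=WBGR B=OYWB L=GGOB
After move 4 (U): U=OOGW F=WBYY R=OYGR B=GGWB L=WROB
After move 5 (F): F=YWYB U=OOBR R=GYWR D=GOYB L=WROR
Query 1: D[0] = G
Query 2: U[3] = R
Query 3: L[0] = W
Query 4: B[0] = G

Answer: G R W G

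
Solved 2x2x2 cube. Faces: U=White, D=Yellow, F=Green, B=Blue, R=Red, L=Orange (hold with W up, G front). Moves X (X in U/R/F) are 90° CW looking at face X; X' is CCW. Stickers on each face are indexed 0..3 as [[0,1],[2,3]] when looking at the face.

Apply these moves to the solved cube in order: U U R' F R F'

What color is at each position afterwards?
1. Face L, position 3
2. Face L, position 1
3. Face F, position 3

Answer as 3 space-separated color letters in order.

Answer: O W W

Derivation:
After move 1 (U): U=WWWW F=RRGG R=BBRR B=OOBB L=GGOO
After move 2 (U): U=WWWW F=BBGG R=OORR B=GGBB L=RROO
After move 3 (R'): R=OROR U=WBWG F=BWGW D=YBYG B=YGYB
After move 4 (F): F=GBWW U=WBOR R=WRGR D=OOYG L=RYOB
After move 5 (R): R=GWRR U=WBOW F=GOWG D=OYYY B=RGBB
After move 6 (F'): F=OGGW U=WBGR R=YWOR D=YBYY L=RWOO
Query 1: L[3] = O
Query 2: L[1] = W
Query 3: F[3] = W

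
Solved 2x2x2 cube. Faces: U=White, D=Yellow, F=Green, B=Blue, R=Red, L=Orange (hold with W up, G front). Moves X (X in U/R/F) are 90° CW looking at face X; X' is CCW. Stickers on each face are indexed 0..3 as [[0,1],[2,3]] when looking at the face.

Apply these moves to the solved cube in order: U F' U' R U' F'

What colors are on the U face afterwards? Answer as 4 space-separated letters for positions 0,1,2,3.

After move 1 (U): U=WWWW F=RRGG R=BBRR B=OOBB L=GGOO
After move 2 (F'): F=RGRG U=WWBR R=YBYR D=GOYY L=GWOW
After move 3 (U'): U=WRWB F=GWRG R=RGYR B=YBBB L=OOOW
After move 4 (R): R=YRRG U=WWWG F=GORY D=GBYY B=BBRB
After move 5 (U'): U=WGWW F=OORY R=GORG B=YRRB L=BBOW
After move 6 (F'): F=OYOR U=WGGR R=BOGG D=BWYY L=BWOW
Query: U face = WGGR

Answer: W G G R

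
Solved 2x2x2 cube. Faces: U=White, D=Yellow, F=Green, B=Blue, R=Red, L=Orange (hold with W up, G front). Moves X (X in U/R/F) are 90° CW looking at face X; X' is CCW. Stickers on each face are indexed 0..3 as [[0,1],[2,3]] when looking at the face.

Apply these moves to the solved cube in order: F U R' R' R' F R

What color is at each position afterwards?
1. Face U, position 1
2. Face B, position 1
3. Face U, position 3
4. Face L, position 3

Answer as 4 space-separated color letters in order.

After move 1 (F): F=GGGG U=WWOO R=WRWR D=RRYY L=OYOY
After move 2 (U): U=OWOW F=WRGG R=BBWR B=OYBB L=GGOY
After move 3 (R'): R=BRBW U=OBOO F=WWGW D=RRYG B=YYRB
After move 4 (R'): R=RWBB U=OROY F=WBGO D=RWYW B=GYRB
After move 5 (R'): R=WBRB U=OROG F=WRGY D=RBYO B=WYWB
After move 6 (F): F=GWYR U=ORYG R=OBGB D=RWYO L=GROB
After move 7 (R): R=GOBB U=OWYR F=GWYO D=RWYW B=GYRB
Query 1: U[1] = W
Query 2: B[1] = Y
Query 3: U[3] = R
Query 4: L[3] = B

Answer: W Y R B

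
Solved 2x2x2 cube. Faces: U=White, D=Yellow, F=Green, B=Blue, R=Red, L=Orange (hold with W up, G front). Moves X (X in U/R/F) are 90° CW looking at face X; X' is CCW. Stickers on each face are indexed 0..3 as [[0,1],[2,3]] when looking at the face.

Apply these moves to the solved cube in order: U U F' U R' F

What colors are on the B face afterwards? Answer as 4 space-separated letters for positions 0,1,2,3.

Answer: Y W O B

Derivation:
After move 1 (U): U=WWWW F=RRGG R=BBRR B=OOBB L=GGOO
After move 2 (U): U=WWWW F=BBGG R=OORR B=GGBB L=RROO
After move 3 (F'): F=BGBG U=WWOR R=YOYR D=ROYY L=RWOW
After move 4 (U): U=OWRW F=YOBG R=GGYR B=RWBB L=BGOW
After move 5 (R'): R=GRGY U=OBRR F=YWBW D=ROYG B=YWOB
After move 6 (F): F=BYWW U=OBWG R=RRRY D=GGYG L=BROO
Query: B face = YWOB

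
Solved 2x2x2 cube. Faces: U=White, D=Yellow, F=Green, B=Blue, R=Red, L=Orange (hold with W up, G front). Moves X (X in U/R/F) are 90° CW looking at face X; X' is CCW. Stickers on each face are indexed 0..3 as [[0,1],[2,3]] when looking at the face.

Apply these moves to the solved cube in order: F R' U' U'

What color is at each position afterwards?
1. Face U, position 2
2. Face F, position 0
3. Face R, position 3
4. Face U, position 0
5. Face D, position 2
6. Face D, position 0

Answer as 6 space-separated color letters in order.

Answer: B Y W B Y R

Derivation:
After move 1 (F): F=GGGG U=WWOO R=WRWR D=RRYY L=OYOY
After move 2 (R'): R=RRWW U=WBOB F=GWGO D=RGYG B=YBRB
After move 3 (U'): U=BBWO F=OYGO R=GWWW B=RRRB L=YBOY
After move 4 (U'): U=BOBW F=YBGO R=OYWW B=GWRB L=RROY
Query 1: U[2] = B
Query 2: F[0] = Y
Query 3: R[3] = W
Query 4: U[0] = B
Query 5: D[2] = Y
Query 6: D[0] = R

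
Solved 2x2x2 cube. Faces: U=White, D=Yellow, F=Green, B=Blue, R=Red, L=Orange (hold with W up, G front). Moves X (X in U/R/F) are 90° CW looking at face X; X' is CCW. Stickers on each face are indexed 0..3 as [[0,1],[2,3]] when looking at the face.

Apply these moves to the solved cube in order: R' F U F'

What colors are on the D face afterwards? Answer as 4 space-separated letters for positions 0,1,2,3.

Answer: G G Y G

Derivation:
After move 1 (R'): R=RRRR U=WBWB F=GWGW D=YGYG B=YBYB
After move 2 (F): F=GGWW U=WBOO R=WRBR D=RRYG L=OYOG
After move 3 (U): U=OWOB F=WRWW R=YBBR B=OYYB L=GGOG
After move 4 (F'): F=RWWW U=OWYB R=RBRR D=GGYG L=GBOO
Query: D face = GGYG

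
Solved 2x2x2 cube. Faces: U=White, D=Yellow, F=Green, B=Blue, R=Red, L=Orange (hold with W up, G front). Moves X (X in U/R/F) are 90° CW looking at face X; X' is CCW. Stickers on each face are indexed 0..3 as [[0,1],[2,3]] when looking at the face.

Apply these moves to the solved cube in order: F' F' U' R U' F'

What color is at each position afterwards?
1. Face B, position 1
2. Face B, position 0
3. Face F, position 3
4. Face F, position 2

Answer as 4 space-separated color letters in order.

Answer: G O G B

Derivation:
After move 1 (F'): F=GGGG U=WWRR R=YRYR D=OOYY L=OWOW
After move 2 (F'): F=GGGG U=WWYY R=OROR D=WWYY L=OROR
After move 3 (U'): U=WYWY F=ORGG R=GGOR B=ORBB L=BBOR
After move 4 (R): R=OGRG U=WRWG F=OWGY D=WBYO B=YRYB
After move 5 (U'): U=RGWW F=BBGY R=OWRG B=OGYB L=YROR
After move 6 (F'): F=BYBG U=RGOR R=BWWG D=RRYO L=YWOW
Query 1: B[1] = G
Query 2: B[0] = O
Query 3: F[3] = G
Query 4: F[2] = B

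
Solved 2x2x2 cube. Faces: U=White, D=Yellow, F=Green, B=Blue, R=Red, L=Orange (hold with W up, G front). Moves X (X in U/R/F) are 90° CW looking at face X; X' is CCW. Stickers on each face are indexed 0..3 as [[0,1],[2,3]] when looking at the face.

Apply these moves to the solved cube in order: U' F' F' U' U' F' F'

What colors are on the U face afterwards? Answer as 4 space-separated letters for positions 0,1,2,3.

After move 1 (U'): U=WWWW F=OOGG R=GGRR B=RRBB L=BBOO
After move 2 (F'): F=OGOG U=WWGR R=YGYR D=BOYY L=BWOW
After move 3 (F'): F=GGOO U=WWYY R=OGBR D=WWYY L=BROG
After move 4 (U'): U=WYWY F=BROO R=GGBR B=OGBB L=RROG
After move 5 (U'): U=YYWW F=RROO R=BRBR B=GGBB L=OGOG
After move 6 (F'): F=RORO U=YYBB R=WRWR D=GGYY L=OWOW
After move 7 (F'): F=OORR U=YYWW R=GRGR D=WWYY L=OBOB
Query: U face = YYWW

Answer: Y Y W W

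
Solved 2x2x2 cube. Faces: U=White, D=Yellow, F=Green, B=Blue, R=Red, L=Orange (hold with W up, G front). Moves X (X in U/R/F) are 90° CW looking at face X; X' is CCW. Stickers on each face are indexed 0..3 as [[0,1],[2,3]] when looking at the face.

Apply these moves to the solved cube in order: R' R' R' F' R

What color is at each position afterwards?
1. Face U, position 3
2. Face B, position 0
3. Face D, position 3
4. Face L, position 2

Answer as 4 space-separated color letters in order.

Answer: G R W O

Derivation:
After move 1 (R'): R=RRRR U=WBWB F=GWGW D=YGYG B=YBYB
After move 2 (R'): R=RRRR U=WYWY F=GBGB D=YWYW B=GBGB
After move 3 (R'): R=RRRR U=WGWG F=GYGY D=YBYB B=WBWB
After move 4 (F'): F=YYGG U=WGRR R=BRYR D=OOYB L=OGOW
After move 5 (R): R=YBRR U=WYRG F=YOGB D=OWYW B=RBGB
Query 1: U[3] = G
Query 2: B[0] = R
Query 3: D[3] = W
Query 4: L[2] = O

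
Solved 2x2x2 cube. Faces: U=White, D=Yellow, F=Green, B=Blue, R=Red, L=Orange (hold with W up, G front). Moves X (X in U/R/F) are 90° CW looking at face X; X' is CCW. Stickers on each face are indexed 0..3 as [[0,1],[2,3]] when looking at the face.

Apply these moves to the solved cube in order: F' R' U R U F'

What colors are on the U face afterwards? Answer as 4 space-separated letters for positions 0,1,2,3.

Answer: B R B Y

Derivation:
After move 1 (F'): F=GGGG U=WWRR R=YRYR D=OOYY L=OWOW
After move 2 (R'): R=RRYY U=WBRB F=GWGR D=OGYG B=YBOB
After move 3 (U): U=RWBB F=RRGR R=YBYY B=OWOB L=GWOW
After move 4 (R): R=YYYB U=RRBR F=RGGG D=OOYO B=BWWB
After move 5 (U): U=BRRR F=YYGG R=BWYB B=GWWB L=RGOW
After move 6 (F'): F=YGYG U=BRBY R=OWOB D=GWYO L=RROR
Query: U face = BRBY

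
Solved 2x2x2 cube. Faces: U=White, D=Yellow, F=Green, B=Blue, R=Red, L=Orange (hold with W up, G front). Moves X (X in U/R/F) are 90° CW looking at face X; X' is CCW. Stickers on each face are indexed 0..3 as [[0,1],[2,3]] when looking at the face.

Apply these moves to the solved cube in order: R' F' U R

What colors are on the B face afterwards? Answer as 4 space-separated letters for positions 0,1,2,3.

After move 1 (R'): R=RRRR U=WBWB F=GWGW D=YGYG B=YBYB
After move 2 (F'): F=WWGG U=WBRR R=GRYR D=OOYG L=OBOW
After move 3 (U): U=RWRB F=GRGG R=YBYR B=OBYB L=WWOW
After move 4 (R): R=YYRB U=RRRG F=GOGG D=OYYO B=BBWB
Query: B face = BBWB

Answer: B B W B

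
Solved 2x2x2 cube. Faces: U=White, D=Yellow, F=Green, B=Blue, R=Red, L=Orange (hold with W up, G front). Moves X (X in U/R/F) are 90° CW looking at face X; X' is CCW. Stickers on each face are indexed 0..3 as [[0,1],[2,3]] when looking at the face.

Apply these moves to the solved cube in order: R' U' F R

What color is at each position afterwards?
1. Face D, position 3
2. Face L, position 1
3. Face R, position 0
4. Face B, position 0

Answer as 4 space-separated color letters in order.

Answer: R Y W B

Derivation:
After move 1 (R'): R=RRRR U=WBWB F=GWGW D=YGYG B=YBYB
After move 2 (U'): U=BBWW F=OOGW R=GWRR B=RRYB L=YBOO
After move 3 (F): F=GOWO U=BBOB R=WWWR D=RGYG L=YYOG
After move 4 (R): R=WWRW U=BOOO F=GGWG D=RYYR B=BRBB
Query 1: D[3] = R
Query 2: L[1] = Y
Query 3: R[0] = W
Query 4: B[0] = B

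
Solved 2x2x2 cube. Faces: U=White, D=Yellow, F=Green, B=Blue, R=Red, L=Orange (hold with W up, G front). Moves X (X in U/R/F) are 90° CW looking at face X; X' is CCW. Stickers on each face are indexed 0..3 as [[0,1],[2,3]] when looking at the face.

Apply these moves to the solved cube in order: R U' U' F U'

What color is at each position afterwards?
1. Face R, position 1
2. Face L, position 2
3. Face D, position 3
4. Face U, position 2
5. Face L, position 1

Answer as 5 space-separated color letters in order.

Answer: W O B G Y

Derivation:
After move 1 (R): R=RRRR U=WGWG F=GYGY D=YBYB B=WBWB
After move 2 (U'): U=GGWW F=OOGY R=GYRR B=RRWB L=WBOO
After move 3 (U'): U=GWGW F=WBGY R=OORR B=GYWB L=RROO
After move 4 (F): F=GWYB U=GWOR R=GOWR D=ROYB L=RYOB
After move 5 (U'): U=WRGO F=RYYB R=GWWR B=GOWB L=GYOB
Query 1: R[1] = W
Query 2: L[2] = O
Query 3: D[3] = B
Query 4: U[2] = G
Query 5: L[1] = Y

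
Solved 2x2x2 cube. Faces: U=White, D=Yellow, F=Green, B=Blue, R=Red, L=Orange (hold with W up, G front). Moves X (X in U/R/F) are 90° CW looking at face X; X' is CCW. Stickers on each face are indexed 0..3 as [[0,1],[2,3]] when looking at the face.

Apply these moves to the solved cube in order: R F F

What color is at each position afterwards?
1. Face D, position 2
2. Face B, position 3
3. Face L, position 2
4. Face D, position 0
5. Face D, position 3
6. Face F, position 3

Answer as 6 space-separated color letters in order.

After move 1 (R): R=RRRR U=WGWG F=GYGY D=YBYB B=WBWB
After move 2 (F): F=GGYY U=WGOO R=WRGR D=RRYB L=OYOB
After move 3 (F): F=YGYG U=WGBY R=OROR D=GWYB L=OROR
Query 1: D[2] = Y
Query 2: B[3] = B
Query 3: L[2] = O
Query 4: D[0] = G
Query 5: D[3] = B
Query 6: F[3] = G

Answer: Y B O G B G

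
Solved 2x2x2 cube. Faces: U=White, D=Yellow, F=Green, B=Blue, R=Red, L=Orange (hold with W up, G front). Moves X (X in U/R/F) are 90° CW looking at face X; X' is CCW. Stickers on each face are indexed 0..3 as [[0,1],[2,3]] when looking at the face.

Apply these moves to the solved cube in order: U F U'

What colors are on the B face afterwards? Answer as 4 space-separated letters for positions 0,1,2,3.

Answer: W B B B

Derivation:
After move 1 (U): U=WWWW F=RRGG R=BBRR B=OOBB L=GGOO
After move 2 (F): F=GRGR U=WWOG R=WBWR D=RBYY L=GYOY
After move 3 (U'): U=WGWO F=GYGR R=GRWR B=WBBB L=OOOY
Query: B face = WBBB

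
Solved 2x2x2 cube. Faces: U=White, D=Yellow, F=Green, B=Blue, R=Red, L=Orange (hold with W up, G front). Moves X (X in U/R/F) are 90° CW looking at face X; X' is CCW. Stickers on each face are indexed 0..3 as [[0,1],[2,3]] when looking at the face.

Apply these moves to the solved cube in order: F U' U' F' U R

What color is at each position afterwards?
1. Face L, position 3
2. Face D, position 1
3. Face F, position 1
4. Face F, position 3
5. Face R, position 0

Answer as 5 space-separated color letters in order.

After move 1 (F): F=GGGG U=WWOO R=WRWR D=RRYY L=OYOY
After move 2 (U'): U=WOWO F=OYGG R=GGWR B=WRBB L=BBOY
After move 3 (U'): U=OOWW F=BBGG R=OYWR B=GGBB L=WROY
After move 4 (F'): F=BGBG U=OOOW R=RYRR D=RYYY L=WWOW
After move 5 (U): U=OOWO F=RYBG R=GGRR B=WWBB L=BGOW
After move 6 (R): R=RGRG U=OYWG F=RYBY D=RBYW B=OWOB
Query 1: L[3] = W
Query 2: D[1] = B
Query 3: F[1] = Y
Query 4: F[3] = Y
Query 5: R[0] = R

Answer: W B Y Y R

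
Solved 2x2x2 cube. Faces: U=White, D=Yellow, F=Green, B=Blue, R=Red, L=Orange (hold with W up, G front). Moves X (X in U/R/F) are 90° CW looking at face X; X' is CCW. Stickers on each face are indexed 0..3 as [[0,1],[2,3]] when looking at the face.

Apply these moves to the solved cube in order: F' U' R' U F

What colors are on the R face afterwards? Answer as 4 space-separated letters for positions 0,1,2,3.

Answer: Y R B Y

Derivation:
After move 1 (F'): F=GGGG U=WWRR R=YRYR D=OOYY L=OWOW
After move 2 (U'): U=WRWR F=OWGG R=GGYR B=YRBB L=BBOW
After move 3 (R'): R=GRGY U=WBWY F=ORGR D=OWYG B=YROB
After move 4 (U): U=WWYB F=GRGR R=YRGY B=BBOB L=OROW
After move 5 (F): F=GGRR U=WWWR R=YRBY D=GYYG L=OOOW
Query: R face = YRBY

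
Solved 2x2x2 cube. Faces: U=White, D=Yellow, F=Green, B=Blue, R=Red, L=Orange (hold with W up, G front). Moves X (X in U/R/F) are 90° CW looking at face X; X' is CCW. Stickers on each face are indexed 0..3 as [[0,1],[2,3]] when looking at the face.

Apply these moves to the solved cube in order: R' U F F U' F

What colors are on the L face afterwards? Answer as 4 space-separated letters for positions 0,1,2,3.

After move 1 (R'): R=RRRR U=WBWB F=GWGW D=YGYG B=YBYB
After move 2 (U): U=WWBB F=RRGW R=YBRR B=OOYB L=GWOO
After move 3 (F): F=GRWR U=WWOW R=BBBR D=RYYG L=GYOG
After move 4 (F): F=WGRR U=WWGY R=OBWR D=BBYG L=GROY
After move 5 (U'): U=WYWG F=GRRR R=WGWR B=OBYB L=OOOY
After move 6 (F): F=RGRR U=WYYO R=WGGR D=WWYG L=OBOB
Query: L face = OBOB

Answer: O B O B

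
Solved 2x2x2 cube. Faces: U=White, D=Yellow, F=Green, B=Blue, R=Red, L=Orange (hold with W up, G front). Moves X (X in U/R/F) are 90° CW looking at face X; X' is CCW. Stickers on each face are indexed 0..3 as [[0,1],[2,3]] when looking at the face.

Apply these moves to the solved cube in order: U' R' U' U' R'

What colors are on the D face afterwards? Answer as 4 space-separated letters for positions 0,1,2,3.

Answer: Y R Y W

Derivation:
After move 1 (U'): U=WWWW F=OOGG R=GGRR B=RRBB L=BBOO
After move 2 (R'): R=GRGR U=WBWR F=OWGW D=YOYG B=YRYB
After move 3 (U'): U=BRWW F=BBGW R=OWGR B=GRYB L=YROO
After move 4 (U'): U=RWBW F=YRGW R=BBGR B=OWYB L=GROO
After move 5 (R'): R=BRBG U=RYBO F=YWGW D=YRYW B=GWOB
Query: D face = YRYW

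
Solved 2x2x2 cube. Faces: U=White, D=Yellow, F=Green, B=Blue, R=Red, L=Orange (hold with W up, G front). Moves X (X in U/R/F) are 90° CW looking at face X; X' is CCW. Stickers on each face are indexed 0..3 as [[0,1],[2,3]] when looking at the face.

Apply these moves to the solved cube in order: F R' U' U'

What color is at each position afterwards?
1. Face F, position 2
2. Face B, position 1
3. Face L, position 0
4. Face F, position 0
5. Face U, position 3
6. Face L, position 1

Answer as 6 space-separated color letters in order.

Answer: G W R Y W R

Derivation:
After move 1 (F): F=GGGG U=WWOO R=WRWR D=RRYY L=OYOY
After move 2 (R'): R=RRWW U=WBOB F=GWGO D=RGYG B=YBRB
After move 3 (U'): U=BBWO F=OYGO R=GWWW B=RRRB L=YBOY
After move 4 (U'): U=BOBW F=YBGO R=OYWW B=GWRB L=RROY
Query 1: F[2] = G
Query 2: B[1] = W
Query 3: L[0] = R
Query 4: F[0] = Y
Query 5: U[3] = W
Query 6: L[1] = R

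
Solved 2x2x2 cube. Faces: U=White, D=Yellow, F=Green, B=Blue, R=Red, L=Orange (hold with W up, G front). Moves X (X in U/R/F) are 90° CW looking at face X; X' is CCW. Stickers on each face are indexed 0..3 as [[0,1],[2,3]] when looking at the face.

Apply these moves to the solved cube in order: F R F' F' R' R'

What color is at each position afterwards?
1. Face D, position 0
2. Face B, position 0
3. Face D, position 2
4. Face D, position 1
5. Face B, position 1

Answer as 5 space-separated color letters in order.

After move 1 (F): F=GGGG U=WWOO R=WRWR D=RRYY L=OYOY
After move 2 (R): R=WWRR U=WGOG F=GRGY D=RBYB B=OBWB
After move 3 (F'): F=RYGG U=WGWR R=BWRR D=YYYB L=OGOO
After move 4 (F'): F=YGRG U=WGBR R=YWYR D=GOYB L=OROW
After move 5 (R'): R=WRYY U=WWBO F=YGRR D=GGYG B=BBOB
After move 6 (R'): R=RYWY U=WOBB F=YWRO D=GGYR B=GBGB
Query 1: D[0] = G
Query 2: B[0] = G
Query 3: D[2] = Y
Query 4: D[1] = G
Query 5: B[1] = B

Answer: G G Y G B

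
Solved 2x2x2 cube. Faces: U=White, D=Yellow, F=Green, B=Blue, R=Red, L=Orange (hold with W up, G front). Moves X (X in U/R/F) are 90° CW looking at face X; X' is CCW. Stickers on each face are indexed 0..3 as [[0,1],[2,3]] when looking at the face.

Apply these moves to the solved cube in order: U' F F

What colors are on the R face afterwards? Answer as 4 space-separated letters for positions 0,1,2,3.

Answer: O G B R

Derivation:
After move 1 (U'): U=WWWW F=OOGG R=GGRR B=RRBB L=BBOO
After move 2 (F): F=GOGO U=WWOB R=WGWR D=RGYY L=BYOY
After move 3 (F): F=GGOO U=WWYY R=OGBR D=WWYY L=BROG
Query: R face = OGBR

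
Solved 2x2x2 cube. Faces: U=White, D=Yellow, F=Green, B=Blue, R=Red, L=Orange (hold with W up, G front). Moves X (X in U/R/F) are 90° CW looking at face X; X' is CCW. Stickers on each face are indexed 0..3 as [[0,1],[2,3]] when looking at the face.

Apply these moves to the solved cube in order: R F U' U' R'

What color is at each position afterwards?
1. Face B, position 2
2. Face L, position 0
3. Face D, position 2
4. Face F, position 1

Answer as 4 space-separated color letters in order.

Answer: R W Y O

Derivation:
After move 1 (R): R=RRRR U=WGWG F=GYGY D=YBYB B=WBWB
After move 2 (F): F=GGYY U=WGOO R=WRGR D=RRYB L=OYOB
After move 3 (U'): U=GOWO F=OYYY R=GGGR B=WRWB L=WBOB
After move 4 (U'): U=OOGW F=WBYY R=OYGR B=GGWB L=WROB
After move 5 (R'): R=YROG U=OWGG F=WOYW D=RBYY B=BGRB
Query 1: B[2] = R
Query 2: L[0] = W
Query 3: D[2] = Y
Query 4: F[1] = O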